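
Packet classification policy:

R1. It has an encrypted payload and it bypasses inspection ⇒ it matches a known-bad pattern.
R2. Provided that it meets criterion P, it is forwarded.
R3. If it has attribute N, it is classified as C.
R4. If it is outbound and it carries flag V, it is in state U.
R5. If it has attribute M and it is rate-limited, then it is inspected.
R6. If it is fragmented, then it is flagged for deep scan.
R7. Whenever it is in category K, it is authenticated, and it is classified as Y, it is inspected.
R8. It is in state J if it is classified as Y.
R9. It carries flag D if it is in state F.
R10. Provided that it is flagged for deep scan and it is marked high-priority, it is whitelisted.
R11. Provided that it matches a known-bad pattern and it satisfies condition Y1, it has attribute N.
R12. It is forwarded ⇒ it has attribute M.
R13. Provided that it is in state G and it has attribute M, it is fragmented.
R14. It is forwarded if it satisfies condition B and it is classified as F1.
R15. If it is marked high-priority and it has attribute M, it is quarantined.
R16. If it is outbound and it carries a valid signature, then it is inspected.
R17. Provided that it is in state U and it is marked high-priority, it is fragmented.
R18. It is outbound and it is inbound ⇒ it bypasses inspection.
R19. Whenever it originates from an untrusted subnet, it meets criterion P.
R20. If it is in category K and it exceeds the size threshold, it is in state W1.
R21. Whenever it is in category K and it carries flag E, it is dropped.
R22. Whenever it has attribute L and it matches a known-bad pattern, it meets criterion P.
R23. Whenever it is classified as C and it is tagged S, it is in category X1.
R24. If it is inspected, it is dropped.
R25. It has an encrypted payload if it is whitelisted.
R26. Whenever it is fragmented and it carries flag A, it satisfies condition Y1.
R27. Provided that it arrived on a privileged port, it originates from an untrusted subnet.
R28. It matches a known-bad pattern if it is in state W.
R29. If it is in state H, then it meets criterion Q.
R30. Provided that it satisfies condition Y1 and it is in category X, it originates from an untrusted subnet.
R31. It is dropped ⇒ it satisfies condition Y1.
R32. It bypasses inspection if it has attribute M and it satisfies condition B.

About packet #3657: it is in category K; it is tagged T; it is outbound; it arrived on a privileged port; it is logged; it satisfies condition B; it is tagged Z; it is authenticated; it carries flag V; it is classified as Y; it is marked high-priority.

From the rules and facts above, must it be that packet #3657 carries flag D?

No

Forward chaining from the given facts derives: is in state U, is inspected, is in state J, is fragmented, is dropped, originates from an untrusted subnet, satisfies condition Y1, is flagged for deep scan, is whitelisted, meets criterion P, has an encrypted payload, is forwarded, has attribute M, is quarantined, bypasses inspection, matches a known-bad pattern, has attribute N, is classified as C.
The only rule concluding "it carries flag D" is R9, which needs "it is in state F"; that is never established.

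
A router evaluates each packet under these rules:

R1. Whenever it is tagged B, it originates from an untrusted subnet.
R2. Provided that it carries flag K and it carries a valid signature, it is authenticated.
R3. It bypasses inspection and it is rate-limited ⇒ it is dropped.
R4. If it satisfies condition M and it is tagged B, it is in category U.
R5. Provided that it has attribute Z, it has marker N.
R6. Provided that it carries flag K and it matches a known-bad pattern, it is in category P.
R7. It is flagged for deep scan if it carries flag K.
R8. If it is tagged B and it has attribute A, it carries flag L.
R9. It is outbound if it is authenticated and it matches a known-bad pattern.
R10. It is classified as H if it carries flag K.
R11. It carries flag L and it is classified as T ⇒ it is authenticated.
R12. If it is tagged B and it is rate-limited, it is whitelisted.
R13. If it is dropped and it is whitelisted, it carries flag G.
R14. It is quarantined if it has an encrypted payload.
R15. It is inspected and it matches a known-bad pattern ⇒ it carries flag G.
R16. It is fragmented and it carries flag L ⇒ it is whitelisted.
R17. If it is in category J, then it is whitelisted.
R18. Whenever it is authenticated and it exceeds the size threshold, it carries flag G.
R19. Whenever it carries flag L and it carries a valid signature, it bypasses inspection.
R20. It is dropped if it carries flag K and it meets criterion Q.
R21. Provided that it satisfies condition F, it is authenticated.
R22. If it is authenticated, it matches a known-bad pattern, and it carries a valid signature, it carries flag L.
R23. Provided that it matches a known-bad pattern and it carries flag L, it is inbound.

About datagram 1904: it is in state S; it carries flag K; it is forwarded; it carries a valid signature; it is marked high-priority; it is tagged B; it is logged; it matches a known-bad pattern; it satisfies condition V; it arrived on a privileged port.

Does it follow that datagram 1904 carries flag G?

Forward chaining from the given facts derives: originates from an untrusted subnet, is authenticated, is in category P, is flagged for deep scan, is outbound, is classified as H, carries flag L, is inbound, bypasses inspection.
Rules concluding "it carries flag G": R13 needs "it is dropped"; R15 needs "it is inspected"; R18 needs "it exceeds the size threshold" — none of these are established.

No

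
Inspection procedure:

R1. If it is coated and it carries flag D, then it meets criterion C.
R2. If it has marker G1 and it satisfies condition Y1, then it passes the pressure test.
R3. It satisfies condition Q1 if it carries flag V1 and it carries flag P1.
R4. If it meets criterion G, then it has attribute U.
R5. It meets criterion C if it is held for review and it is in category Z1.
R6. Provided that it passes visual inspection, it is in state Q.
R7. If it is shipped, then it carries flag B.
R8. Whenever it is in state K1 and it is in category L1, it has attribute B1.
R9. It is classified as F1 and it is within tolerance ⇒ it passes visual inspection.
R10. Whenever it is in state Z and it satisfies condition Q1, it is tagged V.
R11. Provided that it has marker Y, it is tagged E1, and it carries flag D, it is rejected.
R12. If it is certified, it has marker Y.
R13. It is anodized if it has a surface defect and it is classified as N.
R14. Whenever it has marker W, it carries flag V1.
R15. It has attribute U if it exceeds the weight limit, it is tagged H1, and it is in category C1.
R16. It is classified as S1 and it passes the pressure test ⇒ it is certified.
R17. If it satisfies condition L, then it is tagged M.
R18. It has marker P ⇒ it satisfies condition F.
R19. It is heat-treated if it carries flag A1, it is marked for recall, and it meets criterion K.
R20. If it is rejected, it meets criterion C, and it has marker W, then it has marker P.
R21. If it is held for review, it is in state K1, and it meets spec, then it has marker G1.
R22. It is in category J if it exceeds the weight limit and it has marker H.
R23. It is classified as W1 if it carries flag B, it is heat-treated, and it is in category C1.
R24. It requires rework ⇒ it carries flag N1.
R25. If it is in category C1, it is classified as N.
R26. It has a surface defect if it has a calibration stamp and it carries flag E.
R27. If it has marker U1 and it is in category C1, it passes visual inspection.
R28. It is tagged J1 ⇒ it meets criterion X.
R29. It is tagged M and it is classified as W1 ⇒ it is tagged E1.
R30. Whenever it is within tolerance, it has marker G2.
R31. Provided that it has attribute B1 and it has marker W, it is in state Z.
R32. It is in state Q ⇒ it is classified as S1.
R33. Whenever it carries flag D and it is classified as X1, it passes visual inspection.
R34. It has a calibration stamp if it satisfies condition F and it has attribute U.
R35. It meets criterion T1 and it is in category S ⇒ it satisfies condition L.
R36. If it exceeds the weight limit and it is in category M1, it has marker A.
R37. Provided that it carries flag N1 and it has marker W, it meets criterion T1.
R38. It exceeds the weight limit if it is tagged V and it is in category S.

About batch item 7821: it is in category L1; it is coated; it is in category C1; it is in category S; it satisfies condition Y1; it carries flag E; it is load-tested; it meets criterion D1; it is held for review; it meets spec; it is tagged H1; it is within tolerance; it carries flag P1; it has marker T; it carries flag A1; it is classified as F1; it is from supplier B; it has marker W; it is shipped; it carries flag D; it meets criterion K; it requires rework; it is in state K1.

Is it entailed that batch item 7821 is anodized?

No

Forward chaining from the given facts derives: meets criterion C, carries flag B, has attribute B1, passes visual inspection, carries flag V1, has marker G1, carries flag N1, is classified as N, has marker G2, is in state Z, meets criterion T1, passes the pressure test, satisfies condition Q1, is in state Q, is tagged V, is classified as S1, satisfies condition L, exceeds the weight limit, has attribute U, is certified, is tagged M, has marker Y.
The only rule concluding "it is anodized" is R13, which needs "it has a surface defect"; that is never established.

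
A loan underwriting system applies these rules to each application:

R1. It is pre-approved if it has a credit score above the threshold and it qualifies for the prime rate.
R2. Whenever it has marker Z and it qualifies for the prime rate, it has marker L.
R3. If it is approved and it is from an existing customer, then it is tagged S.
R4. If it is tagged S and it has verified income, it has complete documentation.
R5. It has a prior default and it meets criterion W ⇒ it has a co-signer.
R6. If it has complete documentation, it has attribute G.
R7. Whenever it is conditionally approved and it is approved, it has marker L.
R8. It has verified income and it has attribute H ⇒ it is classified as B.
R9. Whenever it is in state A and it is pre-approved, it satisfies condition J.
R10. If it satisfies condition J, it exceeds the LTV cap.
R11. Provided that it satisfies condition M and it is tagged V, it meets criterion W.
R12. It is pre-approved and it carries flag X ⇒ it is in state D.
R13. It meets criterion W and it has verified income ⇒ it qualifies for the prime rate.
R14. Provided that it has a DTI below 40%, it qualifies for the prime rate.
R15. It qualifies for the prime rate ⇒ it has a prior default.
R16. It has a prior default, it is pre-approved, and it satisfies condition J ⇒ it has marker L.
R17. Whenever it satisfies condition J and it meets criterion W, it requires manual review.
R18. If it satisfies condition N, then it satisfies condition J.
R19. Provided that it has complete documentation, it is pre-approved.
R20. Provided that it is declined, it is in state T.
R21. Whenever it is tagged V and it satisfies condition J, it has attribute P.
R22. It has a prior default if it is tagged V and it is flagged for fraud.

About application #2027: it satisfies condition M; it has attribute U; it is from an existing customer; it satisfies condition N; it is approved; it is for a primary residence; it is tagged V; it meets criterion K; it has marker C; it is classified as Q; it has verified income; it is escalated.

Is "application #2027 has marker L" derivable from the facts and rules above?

Yes

By R3 (it is approved, it is from an existing customer): it is tagged S.
By R4 (it is tagged S, it has verified income): it has complete documentation.
By R11 (it satisfies condition M, it is tagged V): it meets criterion W.
By R13 (it meets criterion W, it has verified income): it qualifies for the prime rate.
By R15 (it qualifies for the prime rate): it has a prior default.
By R18 (it satisfies condition N): it satisfies condition J.
By R19 (it has complete documentation): it is pre-approved.
By R16 (it has a prior default, it is pre-approved, it satisfies condition J): it has marker L.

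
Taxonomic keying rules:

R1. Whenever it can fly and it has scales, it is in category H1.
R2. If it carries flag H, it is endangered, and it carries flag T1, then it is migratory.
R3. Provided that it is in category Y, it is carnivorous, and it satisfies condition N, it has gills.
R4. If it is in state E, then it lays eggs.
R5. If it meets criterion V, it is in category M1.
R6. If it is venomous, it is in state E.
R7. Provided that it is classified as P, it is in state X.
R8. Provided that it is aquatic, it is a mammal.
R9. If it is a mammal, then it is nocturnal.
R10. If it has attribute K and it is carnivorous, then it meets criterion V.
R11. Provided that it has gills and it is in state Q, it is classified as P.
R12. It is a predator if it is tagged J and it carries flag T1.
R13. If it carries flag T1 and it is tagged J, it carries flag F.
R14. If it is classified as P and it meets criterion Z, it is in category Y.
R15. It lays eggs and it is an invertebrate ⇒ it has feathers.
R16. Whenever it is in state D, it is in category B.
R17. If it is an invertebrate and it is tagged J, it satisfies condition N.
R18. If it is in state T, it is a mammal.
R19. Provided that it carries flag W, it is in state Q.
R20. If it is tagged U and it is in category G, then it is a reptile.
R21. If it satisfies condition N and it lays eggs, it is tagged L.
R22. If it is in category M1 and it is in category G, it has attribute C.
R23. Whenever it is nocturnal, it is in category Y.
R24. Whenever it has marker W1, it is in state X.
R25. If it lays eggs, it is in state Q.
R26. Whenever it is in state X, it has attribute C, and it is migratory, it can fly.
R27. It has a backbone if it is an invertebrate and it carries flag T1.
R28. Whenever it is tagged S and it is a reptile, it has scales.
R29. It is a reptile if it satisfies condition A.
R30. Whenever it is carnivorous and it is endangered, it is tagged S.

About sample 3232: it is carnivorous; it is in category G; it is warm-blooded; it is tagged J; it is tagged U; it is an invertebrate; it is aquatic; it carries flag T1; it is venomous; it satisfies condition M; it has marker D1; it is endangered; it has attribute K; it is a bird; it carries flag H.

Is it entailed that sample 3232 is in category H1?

By R2 (it carries flag H, it is endangered, it carries flag T1): it is migratory.
By R6 (it is venomous): it is in state E.
By R8 (it is aquatic): it is a mammal.
By R9 (it is a mammal): it is nocturnal.
By R10 (it has attribute K, it is carnivorous): it meets criterion V.
By R17 (it is an invertebrate, it is tagged J): it satisfies condition N.
By R20 (it is tagged U, it is in category G): it is a reptile.
By R23 (it is nocturnal): it is in category Y.
By R30 (it is carnivorous, it is endangered): it is tagged S.
By R3 (it is in category Y, it is carnivorous, it satisfies condition N): it has gills.
By R4 (it is in state E): it lays eggs.
By R5 (it meets criterion V): it is in category M1.
By R22 (it is in category M1, it is in category G): it has attribute C.
By R25 (it lays eggs): it is in state Q.
By R28 (it is tagged S, it is a reptile): it has scales.
By R11 (it has gills, it is in state Q): it is classified as P.
By R7 (it is classified as P): it is in state X.
By R26 (it is in state X, it has attribute C, it is migratory): it can fly.
By R1 (it can fly, it has scales): it is in category H1.

Yes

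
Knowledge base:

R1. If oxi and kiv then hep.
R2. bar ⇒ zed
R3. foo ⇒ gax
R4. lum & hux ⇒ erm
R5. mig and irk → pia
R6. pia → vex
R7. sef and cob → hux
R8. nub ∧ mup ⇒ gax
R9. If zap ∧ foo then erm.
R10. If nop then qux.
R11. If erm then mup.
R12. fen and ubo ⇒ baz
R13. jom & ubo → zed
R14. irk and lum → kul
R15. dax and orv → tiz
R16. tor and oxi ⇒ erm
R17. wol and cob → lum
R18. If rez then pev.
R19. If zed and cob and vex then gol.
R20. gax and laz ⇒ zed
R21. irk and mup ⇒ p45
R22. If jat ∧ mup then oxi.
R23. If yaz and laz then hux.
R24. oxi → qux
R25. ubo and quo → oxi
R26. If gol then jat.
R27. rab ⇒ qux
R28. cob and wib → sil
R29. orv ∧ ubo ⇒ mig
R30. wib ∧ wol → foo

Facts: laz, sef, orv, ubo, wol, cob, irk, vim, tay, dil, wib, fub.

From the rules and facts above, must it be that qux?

Yes

hux  (by R7: sef, cob)
lum  (by R17: wol, cob)
mig  (by R29: orv, ubo)
foo  (by R30: wib, wol)
gax  (by R3: foo)
erm  (by R4: lum, hux)
pia  (by R5: mig, irk)
vex  (by R6: pia)
mup  (by R11: erm)
zed  (by R20: gax, laz)
gol  (by R19: zed, cob, vex)
jat  (by R26: gol)
oxi  (by R22: jat, mup)
qux  (by R24: oxi)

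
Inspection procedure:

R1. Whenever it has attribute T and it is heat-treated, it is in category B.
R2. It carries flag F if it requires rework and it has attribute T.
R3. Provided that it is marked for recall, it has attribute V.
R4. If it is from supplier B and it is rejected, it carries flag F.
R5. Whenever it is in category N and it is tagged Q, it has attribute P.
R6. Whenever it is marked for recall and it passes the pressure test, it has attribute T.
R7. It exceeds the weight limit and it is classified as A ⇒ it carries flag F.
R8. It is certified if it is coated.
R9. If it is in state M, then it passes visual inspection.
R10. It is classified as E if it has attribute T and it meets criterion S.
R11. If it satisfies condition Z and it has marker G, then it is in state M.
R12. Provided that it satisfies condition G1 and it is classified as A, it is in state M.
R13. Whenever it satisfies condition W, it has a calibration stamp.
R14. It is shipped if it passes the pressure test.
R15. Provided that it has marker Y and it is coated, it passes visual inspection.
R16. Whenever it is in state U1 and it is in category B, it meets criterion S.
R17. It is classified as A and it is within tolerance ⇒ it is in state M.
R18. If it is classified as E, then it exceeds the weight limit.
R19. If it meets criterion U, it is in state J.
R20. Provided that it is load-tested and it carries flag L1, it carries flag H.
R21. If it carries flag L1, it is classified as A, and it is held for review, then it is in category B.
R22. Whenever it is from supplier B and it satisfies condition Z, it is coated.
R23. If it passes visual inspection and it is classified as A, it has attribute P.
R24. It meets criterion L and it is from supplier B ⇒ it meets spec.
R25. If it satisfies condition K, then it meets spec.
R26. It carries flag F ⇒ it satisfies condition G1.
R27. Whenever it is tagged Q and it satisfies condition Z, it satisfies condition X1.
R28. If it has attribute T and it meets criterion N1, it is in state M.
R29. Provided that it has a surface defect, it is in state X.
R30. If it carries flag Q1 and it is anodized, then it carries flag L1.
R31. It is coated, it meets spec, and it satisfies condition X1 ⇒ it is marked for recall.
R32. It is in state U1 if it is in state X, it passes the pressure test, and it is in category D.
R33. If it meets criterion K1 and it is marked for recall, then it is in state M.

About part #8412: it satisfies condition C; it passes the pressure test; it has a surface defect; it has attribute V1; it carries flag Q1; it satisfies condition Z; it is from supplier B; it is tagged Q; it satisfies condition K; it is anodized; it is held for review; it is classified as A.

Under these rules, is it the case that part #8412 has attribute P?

No

Forward chaining from the given facts derives: is shipped, is coated, meets spec, satisfies condition X1, is in state X, carries flag L1, is marked for recall, has attribute V, has attribute T, is certified, is in category B.
Rules concluding "it has attribute P": R5 needs "it is in category N"; R23 needs "it passes visual inspection" — none of these are established.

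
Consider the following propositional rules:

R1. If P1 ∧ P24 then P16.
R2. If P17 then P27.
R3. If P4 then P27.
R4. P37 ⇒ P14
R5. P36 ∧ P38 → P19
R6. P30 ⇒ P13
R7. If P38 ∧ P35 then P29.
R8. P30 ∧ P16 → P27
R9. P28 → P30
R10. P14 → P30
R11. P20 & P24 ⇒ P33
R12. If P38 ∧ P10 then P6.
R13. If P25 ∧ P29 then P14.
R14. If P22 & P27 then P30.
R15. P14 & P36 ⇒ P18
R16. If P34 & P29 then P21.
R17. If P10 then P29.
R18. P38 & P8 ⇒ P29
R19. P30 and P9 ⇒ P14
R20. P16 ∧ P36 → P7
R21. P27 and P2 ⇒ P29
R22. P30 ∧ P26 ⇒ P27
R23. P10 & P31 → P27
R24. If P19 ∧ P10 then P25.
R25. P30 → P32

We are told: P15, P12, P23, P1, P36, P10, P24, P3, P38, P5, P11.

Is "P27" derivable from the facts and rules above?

P16  (by R1: P1, P24)
P19  (by R5: P36, P38)
P29  (by R17: P10)
P25  (by R24: P19, P10)
P14  (by R13: P25, P29)
P30  (by R10: P14)
P27  (by R8: P30, P16)

Yes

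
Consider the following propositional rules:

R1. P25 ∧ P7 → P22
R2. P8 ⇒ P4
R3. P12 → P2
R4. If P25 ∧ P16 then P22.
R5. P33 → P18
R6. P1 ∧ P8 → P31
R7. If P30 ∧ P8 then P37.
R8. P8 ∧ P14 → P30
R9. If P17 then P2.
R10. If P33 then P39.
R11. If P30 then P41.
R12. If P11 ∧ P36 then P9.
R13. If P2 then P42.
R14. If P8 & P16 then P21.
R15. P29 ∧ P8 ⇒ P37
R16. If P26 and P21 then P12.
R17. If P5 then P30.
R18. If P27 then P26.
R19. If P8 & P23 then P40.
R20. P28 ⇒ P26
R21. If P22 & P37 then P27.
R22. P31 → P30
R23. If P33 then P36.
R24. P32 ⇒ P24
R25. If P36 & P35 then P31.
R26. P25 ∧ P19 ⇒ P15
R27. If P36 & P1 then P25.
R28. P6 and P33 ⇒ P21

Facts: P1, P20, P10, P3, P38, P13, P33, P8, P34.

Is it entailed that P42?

No

Forward chaining from the given facts derives: P4, P18, P31, P39, P30, P36, P25, P37, P41.
The only rule concluding P42 is R13, which needs P2; that is never established.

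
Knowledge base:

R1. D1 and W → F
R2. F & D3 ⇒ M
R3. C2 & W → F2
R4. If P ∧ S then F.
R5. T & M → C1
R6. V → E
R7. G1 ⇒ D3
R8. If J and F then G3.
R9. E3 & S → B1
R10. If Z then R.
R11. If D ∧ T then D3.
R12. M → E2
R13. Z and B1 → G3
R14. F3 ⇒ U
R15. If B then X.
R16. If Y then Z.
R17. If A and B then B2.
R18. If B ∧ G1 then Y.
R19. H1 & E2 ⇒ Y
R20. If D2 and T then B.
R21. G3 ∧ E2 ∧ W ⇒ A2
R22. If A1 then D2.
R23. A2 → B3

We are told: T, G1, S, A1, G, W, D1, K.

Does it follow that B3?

Forward chaining from the given facts derives: F, D3, D2, M, C1, E2, B, X, Y, Z, R.
The only rule concluding B3 is R23, which needs A2; that is never established.

No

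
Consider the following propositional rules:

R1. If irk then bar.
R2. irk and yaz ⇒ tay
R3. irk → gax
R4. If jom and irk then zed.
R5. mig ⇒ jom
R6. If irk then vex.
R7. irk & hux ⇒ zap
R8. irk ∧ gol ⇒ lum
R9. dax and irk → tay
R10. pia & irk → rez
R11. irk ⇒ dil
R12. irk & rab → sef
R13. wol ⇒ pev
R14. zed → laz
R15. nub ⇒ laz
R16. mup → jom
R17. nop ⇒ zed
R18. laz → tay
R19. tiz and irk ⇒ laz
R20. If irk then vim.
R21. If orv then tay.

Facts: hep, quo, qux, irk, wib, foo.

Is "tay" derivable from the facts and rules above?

Forward chaining from the given facts derives: bar, gax, vex, dil, vim.
Rules concluding tay: R2 needs yaz; R9 needs dax; R18 needs laz; R21 needs orv — none of these are established.

No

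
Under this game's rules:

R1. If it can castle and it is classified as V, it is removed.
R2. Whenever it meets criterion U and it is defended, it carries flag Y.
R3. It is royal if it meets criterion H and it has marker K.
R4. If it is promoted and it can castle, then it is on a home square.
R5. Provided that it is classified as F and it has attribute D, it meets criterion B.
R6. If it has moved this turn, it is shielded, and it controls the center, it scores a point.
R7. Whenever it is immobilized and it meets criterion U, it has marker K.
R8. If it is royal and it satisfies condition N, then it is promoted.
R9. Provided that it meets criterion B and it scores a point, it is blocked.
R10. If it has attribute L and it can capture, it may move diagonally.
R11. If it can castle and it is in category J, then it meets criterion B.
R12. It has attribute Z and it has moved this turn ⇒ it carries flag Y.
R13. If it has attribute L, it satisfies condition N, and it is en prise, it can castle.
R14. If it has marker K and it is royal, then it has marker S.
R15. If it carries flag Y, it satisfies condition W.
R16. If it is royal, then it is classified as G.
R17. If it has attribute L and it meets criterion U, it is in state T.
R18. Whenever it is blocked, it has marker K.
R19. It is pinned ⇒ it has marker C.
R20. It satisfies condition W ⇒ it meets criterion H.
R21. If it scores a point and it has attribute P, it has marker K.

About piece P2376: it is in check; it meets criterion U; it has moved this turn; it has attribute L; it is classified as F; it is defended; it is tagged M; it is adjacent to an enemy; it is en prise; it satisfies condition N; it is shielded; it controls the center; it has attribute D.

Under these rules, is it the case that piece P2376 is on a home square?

By R2 (it meets criterion U, it is defended): it carries flag Y.
By R5 (it is classified as F, it has attribute D): it meets criterion B.
By R6 (it has moved this turn, it is shielded, it controls the center): it scores a point.
By R9 (it meets criterion B, it scores a point): it is blocked.
By R13 (it has attribute L, it satisfies condition N, it is en prise): it can castle.
By R15 (it carries flag Y): it satisfies condition W.
By R18 (it is blocked): it has marker K.
By R20 (it satisfies condition W): it meets criterion H.
By R3 (it meets criterion H, it has marker K): it is royal.
By R8 (it is royal, it satisfies condition N): it is promoted.
By R4 (it is promoted, it can castle): it is on a home square.

Yes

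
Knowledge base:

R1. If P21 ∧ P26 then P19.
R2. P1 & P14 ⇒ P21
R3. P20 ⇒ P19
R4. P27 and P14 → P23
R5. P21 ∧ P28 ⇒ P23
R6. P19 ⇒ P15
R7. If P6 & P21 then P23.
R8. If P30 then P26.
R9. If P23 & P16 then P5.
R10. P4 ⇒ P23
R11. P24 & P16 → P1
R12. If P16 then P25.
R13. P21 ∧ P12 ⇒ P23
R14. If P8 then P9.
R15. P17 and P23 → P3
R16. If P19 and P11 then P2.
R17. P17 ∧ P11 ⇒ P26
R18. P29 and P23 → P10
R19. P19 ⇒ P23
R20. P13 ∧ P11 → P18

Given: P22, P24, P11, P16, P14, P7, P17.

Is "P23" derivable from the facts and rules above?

Yes

P1  (by R11: P24, P16)
P26  (by R17: P17, P11)
P21  (by R2: P1, P14)
P19  (by R1: P21, P26)
P23  (by R19: P19)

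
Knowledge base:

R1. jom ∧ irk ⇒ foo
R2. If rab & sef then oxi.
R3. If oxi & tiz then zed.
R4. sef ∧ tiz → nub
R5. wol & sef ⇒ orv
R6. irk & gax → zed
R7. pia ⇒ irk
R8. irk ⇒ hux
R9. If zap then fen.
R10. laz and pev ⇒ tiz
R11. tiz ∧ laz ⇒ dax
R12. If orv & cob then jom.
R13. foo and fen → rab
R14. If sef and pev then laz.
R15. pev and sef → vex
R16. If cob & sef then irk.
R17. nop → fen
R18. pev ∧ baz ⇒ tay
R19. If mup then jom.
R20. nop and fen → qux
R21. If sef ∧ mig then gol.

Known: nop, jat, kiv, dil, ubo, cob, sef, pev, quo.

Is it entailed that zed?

No

Forward chaining from the given facts derives: laz, vex, irk, fen, qux, hux, tiz, dax, nub.
Rules concluding zed: R3 needs oxi; R6 needs gax — none of these are established.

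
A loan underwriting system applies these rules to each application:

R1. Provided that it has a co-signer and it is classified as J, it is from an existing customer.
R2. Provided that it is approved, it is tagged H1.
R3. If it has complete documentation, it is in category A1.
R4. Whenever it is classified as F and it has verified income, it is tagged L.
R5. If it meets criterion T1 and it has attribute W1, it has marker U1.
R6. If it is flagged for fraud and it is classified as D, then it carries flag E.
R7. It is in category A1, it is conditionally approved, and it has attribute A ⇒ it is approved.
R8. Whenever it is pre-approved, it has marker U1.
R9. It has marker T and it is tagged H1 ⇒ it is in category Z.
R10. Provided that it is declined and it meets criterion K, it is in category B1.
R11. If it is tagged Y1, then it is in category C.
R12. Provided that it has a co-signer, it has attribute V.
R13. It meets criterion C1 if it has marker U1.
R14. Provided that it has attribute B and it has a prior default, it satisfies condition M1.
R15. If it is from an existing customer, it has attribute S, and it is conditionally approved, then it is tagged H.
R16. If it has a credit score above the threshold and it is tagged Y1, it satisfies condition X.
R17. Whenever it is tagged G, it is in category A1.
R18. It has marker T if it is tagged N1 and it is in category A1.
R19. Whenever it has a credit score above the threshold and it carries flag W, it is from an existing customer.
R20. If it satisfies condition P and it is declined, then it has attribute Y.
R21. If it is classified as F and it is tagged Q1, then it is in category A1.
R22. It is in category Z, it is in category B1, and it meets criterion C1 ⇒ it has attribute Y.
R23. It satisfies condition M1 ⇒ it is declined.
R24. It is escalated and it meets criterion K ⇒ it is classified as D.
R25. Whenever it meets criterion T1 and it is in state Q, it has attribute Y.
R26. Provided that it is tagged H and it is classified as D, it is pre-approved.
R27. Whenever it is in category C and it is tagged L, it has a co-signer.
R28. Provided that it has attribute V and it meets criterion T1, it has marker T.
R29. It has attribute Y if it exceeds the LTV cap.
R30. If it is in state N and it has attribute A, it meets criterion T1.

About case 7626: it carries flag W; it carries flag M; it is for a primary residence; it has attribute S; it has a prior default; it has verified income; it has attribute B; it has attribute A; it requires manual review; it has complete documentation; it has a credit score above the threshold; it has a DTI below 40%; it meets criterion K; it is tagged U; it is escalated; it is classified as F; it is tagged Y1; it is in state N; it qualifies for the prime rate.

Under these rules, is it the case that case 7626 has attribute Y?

Forward chaining from the given facts derives: is in category A1, is tagged L, is in category C, satisfies condition M1, satisfies condition X, is from an existing customer, is declined, is classified as D, has a co-signer, meets criterion T1, is in category B1, has attribute V, has marker T.
Rules concluding "it has attribute Y": R20 needs "it satisfies condition P"; R22 needs "it is in category Z"; R25 needs "it is in state Q"; R29 needs "it exceeds the LTV cap" — none of these are established.

No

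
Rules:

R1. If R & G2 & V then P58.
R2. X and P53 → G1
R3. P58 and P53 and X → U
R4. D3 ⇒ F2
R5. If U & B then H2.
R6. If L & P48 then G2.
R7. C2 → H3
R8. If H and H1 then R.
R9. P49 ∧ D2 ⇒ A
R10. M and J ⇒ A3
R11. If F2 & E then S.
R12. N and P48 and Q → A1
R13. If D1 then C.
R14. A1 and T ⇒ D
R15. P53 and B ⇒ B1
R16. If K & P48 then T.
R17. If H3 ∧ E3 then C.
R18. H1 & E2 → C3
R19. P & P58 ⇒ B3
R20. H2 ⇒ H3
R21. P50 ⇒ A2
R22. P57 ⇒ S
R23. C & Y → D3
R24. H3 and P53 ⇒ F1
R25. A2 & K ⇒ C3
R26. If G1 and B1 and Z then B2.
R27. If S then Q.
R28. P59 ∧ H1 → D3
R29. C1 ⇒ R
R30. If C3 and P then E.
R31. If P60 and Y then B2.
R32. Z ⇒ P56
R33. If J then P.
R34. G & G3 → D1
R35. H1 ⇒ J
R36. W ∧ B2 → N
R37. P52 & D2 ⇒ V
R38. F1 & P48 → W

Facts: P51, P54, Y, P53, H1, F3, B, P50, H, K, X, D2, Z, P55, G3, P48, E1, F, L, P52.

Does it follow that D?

No

Forward chaining from the given facts derives: G1, G2, R, B1, T, A2, C3, B2, P56, J, V, P58, U, H2, H3, F1, P, W, B3, E, N.
The only rule concluding D is R14, which needs A1; that is never established.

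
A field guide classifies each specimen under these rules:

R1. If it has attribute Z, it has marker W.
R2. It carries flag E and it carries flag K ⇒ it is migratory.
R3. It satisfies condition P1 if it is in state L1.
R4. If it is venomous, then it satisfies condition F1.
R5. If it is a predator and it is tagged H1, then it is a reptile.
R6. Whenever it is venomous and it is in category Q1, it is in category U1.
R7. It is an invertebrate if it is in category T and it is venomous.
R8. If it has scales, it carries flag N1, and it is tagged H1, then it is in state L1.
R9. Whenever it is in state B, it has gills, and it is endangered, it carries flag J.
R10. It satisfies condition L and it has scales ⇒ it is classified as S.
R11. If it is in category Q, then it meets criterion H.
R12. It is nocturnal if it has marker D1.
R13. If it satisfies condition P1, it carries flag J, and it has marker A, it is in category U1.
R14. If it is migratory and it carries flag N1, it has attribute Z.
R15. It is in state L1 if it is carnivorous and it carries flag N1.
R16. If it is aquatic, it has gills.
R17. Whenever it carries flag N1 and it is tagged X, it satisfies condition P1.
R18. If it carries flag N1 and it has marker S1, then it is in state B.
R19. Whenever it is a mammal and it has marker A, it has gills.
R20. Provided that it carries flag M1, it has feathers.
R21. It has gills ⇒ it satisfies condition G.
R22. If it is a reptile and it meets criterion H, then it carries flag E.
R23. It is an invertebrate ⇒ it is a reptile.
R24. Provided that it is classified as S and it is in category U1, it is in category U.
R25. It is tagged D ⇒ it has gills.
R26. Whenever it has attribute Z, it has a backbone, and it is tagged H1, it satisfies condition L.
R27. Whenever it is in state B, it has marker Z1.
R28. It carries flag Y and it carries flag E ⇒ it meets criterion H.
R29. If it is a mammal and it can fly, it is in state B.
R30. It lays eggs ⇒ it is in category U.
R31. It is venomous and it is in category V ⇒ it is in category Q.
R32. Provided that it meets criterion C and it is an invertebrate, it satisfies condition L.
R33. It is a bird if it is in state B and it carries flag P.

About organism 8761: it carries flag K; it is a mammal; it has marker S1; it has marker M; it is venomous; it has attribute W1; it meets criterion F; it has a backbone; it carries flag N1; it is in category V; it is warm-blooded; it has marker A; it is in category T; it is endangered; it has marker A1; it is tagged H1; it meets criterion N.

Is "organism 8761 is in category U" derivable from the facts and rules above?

No

Forward chaining from the given facts derives: satisfies condition F1, is an invertebrate, is in state B, has gills, satisfies condition G, is a reptile, has marker Z1, is in category Q, carries flag J, meets criterion H, carries flag E, is migratory, has attribute Z, satisfies condition L, has marker W.
Rules concluding "it is in category U": R24 needs "it is classified as S"; R30 needs "it lays eggs" — none of these are established.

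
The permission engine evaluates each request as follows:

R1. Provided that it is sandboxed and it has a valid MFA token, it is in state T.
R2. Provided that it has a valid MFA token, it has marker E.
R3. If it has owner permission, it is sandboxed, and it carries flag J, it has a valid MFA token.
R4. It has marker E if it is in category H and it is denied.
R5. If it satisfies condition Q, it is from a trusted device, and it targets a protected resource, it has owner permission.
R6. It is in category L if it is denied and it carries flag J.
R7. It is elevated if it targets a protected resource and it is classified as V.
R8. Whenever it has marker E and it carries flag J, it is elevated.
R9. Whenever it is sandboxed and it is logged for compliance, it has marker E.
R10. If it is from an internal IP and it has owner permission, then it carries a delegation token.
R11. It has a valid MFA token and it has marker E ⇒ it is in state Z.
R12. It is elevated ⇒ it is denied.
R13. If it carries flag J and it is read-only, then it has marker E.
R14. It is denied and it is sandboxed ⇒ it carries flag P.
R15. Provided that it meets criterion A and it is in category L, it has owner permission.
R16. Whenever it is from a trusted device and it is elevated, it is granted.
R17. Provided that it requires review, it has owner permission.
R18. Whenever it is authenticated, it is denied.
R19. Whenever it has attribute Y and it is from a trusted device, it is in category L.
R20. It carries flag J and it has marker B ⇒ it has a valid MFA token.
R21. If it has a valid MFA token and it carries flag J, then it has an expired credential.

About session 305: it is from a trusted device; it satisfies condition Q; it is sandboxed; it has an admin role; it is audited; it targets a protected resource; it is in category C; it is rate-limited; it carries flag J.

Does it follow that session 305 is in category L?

Yes

By R5 (it satisfies condition Q, it is from a trusted device, it targets a protected resource): it has owner permission.
By R3 (it has owner permission, it is sandboxed, it carries flag J): it has a valid MFA token.
By R2 (it has a valid MFA token): it has marker E.
By R8 (it has marker E, it carries flag J): it is elevated.
By R12 (it is elevated): it is denied.
By R6 (it is denied, it carries flag J): it is in category L.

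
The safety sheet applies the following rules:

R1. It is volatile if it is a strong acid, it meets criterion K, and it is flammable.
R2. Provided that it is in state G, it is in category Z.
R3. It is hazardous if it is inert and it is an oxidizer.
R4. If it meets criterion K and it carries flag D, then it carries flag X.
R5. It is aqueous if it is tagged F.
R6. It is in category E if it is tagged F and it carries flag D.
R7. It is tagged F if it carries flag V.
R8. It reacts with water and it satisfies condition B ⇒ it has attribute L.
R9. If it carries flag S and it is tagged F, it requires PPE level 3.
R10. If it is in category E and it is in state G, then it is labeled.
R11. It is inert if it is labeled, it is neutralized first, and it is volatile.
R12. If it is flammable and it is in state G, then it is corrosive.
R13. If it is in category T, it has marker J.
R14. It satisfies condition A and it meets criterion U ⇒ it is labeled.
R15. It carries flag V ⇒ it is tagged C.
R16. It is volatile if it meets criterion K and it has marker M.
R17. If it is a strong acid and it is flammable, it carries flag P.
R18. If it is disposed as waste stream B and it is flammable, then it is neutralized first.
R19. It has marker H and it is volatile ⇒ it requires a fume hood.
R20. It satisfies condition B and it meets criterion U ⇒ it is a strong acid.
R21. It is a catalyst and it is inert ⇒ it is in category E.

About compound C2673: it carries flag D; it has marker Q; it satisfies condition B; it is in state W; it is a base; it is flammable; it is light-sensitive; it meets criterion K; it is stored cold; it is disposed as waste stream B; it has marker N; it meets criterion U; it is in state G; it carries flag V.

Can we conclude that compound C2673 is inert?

Yes

By R7 (it carries flag V): it is tagged F.
By R18 (it is disposed as waste stream B, it is flammable): it is neutralized first.
By R20 (it satisfies condition B, it meets criterion U): it is a strong acid.
By R1 (it is a strong acid, it meets criterion K, it is flammable): it is volatile.
By R6 (it is tagged F, it carries flag D): it is in category E.
By R10 (it is in category E, it is in state G): it is labeled.
By R11 (it is labeled, it is neutralized first, it is volatile): it is inert.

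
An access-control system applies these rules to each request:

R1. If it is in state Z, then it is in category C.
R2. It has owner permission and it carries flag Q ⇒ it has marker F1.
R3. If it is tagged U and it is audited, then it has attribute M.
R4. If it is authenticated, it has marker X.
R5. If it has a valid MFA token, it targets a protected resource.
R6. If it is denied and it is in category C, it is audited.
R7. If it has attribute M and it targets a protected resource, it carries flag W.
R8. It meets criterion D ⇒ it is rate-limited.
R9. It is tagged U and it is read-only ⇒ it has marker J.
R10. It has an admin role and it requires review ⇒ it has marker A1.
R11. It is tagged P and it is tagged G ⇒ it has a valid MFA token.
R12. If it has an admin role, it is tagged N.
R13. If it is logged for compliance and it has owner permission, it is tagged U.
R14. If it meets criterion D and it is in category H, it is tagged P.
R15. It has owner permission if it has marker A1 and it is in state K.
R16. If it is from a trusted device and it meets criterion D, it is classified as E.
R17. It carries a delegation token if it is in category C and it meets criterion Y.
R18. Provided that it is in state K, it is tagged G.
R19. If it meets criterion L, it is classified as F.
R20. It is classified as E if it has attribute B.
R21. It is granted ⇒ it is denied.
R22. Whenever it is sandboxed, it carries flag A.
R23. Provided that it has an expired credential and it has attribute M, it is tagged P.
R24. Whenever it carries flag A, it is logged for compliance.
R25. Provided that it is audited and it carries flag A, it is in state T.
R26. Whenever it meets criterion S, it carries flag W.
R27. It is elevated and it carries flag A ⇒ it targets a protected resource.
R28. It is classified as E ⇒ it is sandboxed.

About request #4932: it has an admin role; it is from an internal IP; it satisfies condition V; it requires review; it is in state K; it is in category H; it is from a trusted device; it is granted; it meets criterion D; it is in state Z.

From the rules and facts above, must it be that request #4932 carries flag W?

Yes

By R1 (it is in state Z): it is in category C.
By R10 (it has an admin role, it requires review): it has marker A1.
By R14 (it meets criterion D, it is in category H): it is tagged P.
By R15 (it has marker A1, it is in state K): it has owner permission.
By R16 (it is from a trusted device, it meets criterion D): it is classified as E.
By R18 (it is in state K): it is tagged G.
By R21 (it is granted): it is denied.
By R28 (it is classified as E): it is sandboxed.
By R6 (it is denied, it is in category C): it is audited.
By R11 (it is tagged P, it is tagged G): it has a valid MFA token.
By R22 (it is sandboxed): it carries flag A.
By R24 (it carries flag A): it is logged for compliance.
By R5 (it has a valid MFA token): it targets a protected resource.
By R13 (it is logged for compliance, it has owner permission): it is tagged U.
By R3 (it is tagged U, it is audited): it has attribute M.
By R7 (it has attribute M, it targets a protected resource): it carries flag W.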